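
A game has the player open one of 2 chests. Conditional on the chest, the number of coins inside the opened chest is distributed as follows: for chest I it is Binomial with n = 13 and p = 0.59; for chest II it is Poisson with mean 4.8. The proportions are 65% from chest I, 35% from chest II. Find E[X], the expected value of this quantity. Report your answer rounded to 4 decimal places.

6.6655

Component means — I: 7.67; II: 4.8.
E[X] = 0.65·7.67 + 0.35·4.8 = 6.6655.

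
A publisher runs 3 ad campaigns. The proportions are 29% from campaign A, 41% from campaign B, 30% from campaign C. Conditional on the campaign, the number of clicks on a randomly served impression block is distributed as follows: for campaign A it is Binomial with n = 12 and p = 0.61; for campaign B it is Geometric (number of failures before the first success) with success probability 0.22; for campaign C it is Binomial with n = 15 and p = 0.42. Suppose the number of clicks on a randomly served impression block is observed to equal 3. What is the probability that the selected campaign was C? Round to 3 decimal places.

Likelihoods P(X=3 | ·): A: 0.010423; B: 0.104401; C: 0.0488534.
Posterior ∝ prior × likelihood. Numerator for C: 0.3·0.0488534 = 0.014656.
Normalizing constant: 0.29·0.010423 + 0.41·0.104401 + 0.3·0.0488534 = 0.0604833.
P(C | observation) = 0.014656 / 0.0604833 = 0.242315.

0.242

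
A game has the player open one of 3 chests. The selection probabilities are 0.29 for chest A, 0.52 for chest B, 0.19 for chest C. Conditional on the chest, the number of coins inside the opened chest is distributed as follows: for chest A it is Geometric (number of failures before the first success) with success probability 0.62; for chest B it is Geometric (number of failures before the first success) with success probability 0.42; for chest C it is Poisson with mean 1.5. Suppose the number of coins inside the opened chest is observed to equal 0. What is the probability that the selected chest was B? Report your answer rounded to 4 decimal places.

0.4957

Likelihoods P(X=0 | ·): A: 0.62; B: 0.42; C: 0.22313.
Posterior ∝ prior × likelihood. Numerator for B: 0.52·0.42 = 0.2184.
Normalizing constant: 0.29·0.62 + 0.52·0.42 + 0.19·0.22313 = 0.440595.
P(B | observation) = 0.2184 / 0.440595 = 0.495694.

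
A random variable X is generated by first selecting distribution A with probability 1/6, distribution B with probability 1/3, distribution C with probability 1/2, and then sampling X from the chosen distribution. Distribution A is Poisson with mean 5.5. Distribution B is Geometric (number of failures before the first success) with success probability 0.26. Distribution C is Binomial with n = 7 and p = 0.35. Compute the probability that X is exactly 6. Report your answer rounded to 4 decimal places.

Conditional on each component, P(X = 6): A: 0.157117; B: 0.0426937; C: 0.00836411.
By total probability, P(X = 6) = 0.166667·0.157117 + 0.333333·0.0426937 + 0.5·0.00836411 = 0.0445995.

0.0446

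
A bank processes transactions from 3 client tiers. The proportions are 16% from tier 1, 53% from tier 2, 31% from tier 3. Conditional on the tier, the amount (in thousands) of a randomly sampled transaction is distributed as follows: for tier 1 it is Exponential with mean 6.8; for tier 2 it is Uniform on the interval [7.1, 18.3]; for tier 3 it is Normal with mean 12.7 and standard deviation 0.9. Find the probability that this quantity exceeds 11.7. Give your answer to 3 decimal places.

0.610

Conditional on each tier, P(X > 11.7): 1: 0.178961; 2: 0.589286; 3: 0.86674.
By total probability, P(X > 11.7) = 0.16·0.178961 + 0.53·0.589286 + 0.31·0.86674 = 0.609644.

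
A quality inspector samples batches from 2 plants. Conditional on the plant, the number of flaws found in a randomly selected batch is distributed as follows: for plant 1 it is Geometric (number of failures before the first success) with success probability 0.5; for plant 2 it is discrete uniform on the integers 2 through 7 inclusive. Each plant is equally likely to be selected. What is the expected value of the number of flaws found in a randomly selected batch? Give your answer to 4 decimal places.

Component means — 1: 1; 2: 4.5.
E[X] = 0.5·1 + 0.5·4.5 = 2.75.

2.7500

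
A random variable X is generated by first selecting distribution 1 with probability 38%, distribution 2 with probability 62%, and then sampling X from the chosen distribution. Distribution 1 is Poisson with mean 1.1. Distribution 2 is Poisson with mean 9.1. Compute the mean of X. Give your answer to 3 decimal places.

Component means — 1: 1.1; 2: 9.1.
E[X] = 0.38·1.1 + 0.62·9.1 = 6.06.

6.060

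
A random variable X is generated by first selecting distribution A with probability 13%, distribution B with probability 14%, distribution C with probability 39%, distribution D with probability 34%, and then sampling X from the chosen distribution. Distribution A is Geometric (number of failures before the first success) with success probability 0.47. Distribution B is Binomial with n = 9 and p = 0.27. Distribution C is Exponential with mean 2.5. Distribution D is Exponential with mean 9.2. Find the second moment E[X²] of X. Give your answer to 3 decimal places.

63.982

For each component E[X²] = Var + (mean)², giving A: 3.67089; B: 7.6788; C: 12.5; D: 169.28.
Overall E[X²] = 0.13·3.67089 + 0.14·7.6788 + 0.39·12.5 + 0.34·169.28 = 63.9824.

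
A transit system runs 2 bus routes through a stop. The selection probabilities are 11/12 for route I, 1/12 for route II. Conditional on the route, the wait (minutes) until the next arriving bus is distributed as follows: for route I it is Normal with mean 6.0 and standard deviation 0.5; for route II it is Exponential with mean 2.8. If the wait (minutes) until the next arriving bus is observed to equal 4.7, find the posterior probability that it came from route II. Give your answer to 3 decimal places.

0.182

Likelihoods f(4.7 | ·): I: 0.0271659; II: 0.0666573.
Posterior ∝ prior × likelihood. Numerator for II: 0.0833333·0.0666573 = 0.00555477.
Normalizing constant: 0.916667·0.0271659 + 0.0833333·0.0666573 = 0.0304569.
P(II | observation) = 0.00555477 / 0.0304569 = 0.182382.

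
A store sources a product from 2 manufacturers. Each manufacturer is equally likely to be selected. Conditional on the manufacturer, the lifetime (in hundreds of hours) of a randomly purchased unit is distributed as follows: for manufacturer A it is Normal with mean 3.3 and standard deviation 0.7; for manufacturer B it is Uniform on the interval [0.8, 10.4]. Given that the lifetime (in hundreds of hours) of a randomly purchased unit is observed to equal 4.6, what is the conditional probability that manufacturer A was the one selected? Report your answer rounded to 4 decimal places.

Likelihoods f(4.6 | ·): A: 0.101596; B: 0.104167.
Posterior ∝ prior × likelihood. Numerator for A: 0.5·0.101596 = 0.0507979.
Normalizing constant: 0.5·0.101596 + 0.5·0.104167 = 0.102881.
P(A | observation) = 0.0507979 / 0.102881 = 0.493753.

0.4938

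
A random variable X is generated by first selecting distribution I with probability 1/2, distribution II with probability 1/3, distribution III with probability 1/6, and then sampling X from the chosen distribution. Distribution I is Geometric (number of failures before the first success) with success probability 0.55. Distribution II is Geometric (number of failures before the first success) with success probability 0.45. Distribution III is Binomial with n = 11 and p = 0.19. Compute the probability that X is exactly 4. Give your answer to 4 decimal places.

Conditional on each component, P(X = 4): I: 0.0225534; II: 0.0411778; III: 0.0983838.
By total probability, P(X = 4) = 0.5·0.0225534 + 0.333333·0.0411778 + 0.166667·0.0983838 = 0.0414.

0.0414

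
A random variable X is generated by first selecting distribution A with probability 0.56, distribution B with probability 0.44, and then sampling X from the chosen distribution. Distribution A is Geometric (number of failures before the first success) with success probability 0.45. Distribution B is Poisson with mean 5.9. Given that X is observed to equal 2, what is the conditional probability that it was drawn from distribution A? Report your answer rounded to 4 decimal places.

Likelihoods P(X=2 | ·): A: 0.136125; B: 0.04768.
Posterior ∝ prior × likelihood. Numerator for A: 0.56·0.136125 = 0.07623.
Normalizing constant: 0.56·0.136125 + 0.44·0.04768 = 0.0972092.
P(A | observation) = 0.07623 / 0.0972092 = 0.784185.

0.7842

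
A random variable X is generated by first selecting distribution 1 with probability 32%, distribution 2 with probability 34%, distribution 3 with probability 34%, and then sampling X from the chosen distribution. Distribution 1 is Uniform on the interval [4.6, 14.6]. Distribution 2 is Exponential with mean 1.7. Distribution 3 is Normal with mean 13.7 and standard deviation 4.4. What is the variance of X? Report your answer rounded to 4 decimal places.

Per component, 1: μ=9.6, E[X²]=100.493; 2: μ=1.7, E[X²]=5.78; 3: μ=13.7, E[X²]=207.05.
E[X] = 0.32·9.6 + 0.34·1.7 + 0.34·13.7 = 8.308.
E[X²] = 0.32·100.493 + 0.34·5.78 + 0.34·207.05 = 104.52.
Var(X) = E[X²] − (E[X])² = 104.52 − 69.0229 = 35.4972.

35.4972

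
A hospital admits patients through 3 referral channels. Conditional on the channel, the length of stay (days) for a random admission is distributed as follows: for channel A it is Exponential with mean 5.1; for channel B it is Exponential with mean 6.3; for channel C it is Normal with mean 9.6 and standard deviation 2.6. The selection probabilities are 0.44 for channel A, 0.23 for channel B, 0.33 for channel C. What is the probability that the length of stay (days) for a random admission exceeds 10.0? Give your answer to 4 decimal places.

Conditional on each channel, P(X > 10.0): A: 0.140748; B: 0.204477; C: 0.438866.
By total probability, P(X > 10.0) = 0.44·0.140748 + 0.23·0.204477 + 0.33·0.438866 = 0.253784.

0.2538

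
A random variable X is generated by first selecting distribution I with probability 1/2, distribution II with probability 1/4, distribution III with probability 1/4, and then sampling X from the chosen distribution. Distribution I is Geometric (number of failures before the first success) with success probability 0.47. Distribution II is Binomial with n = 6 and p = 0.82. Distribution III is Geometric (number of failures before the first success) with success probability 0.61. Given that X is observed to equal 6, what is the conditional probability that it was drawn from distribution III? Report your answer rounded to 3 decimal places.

0.007

Likelihoods P(X=6 | ·): I: 0.0104172; II: 0.304007; III: 0.00214643.
Posterior ∝ prior × likelihood. Numerator for III: 0.25·0.00214643 = 0.000536608.
Normalizing constant: 0.5·0.0104172 + 0.25·0.304007 + 0.25·0.00214643 = 0.0817469.
P(III | observation) = 0.000536608 / 0.0817469 = 0.00656427.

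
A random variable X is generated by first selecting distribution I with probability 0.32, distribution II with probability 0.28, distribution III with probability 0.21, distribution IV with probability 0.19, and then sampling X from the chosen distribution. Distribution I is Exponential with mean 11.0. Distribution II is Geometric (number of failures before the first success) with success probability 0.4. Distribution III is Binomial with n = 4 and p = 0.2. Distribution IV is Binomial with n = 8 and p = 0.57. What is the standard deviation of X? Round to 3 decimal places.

Per component, I: μ=11, E[X²]=242; II: μ=1.5, E[X²]=6; III: μ=0.8, E[X²]=1.28; IV: μ=4.56, E[X²]=22.7544.
E[X] = 0.32·11 + 0.28·1.5 + 0.21·0.8 + 0.19·4.56 = 4.9744.
E[X²] = 0.32·242 + 0.28·6 + 0.21·1.28 + 0.19·22.7544 = 83.7121.
Var(X) = E[X²] − (E[X])² = 83.7121 − 24.7447 = 58.9675.
SD(X) = √58.9675 = 7.67903.

7.679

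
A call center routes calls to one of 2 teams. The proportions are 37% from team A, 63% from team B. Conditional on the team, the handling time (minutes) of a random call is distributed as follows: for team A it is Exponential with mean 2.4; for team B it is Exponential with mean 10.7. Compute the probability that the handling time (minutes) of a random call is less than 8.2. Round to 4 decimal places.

0.6951

Conditional on each team, P(X < 8.2): A: 0.967178; B: 0.535296.
By total probability, P(X < 8.2) = 0.37·0.967178 + 0.63·0.535296 = 0.695093.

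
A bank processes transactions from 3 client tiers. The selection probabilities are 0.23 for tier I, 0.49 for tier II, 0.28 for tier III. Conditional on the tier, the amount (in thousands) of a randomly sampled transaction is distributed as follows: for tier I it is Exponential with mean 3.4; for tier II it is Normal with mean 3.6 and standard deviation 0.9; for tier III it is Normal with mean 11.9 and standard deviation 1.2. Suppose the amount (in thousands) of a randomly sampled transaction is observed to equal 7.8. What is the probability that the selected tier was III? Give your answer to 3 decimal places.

Likelihoods f(7.8 | ·): I: 0.0296619; II: 8.27338e-06; III: 0.000970144.
Posterior ∝ prior × likelihood. Numerator for III: 0.28·0.000970144 = 0.00027164.
Normalizing constant: 0.23·0.0296619 + 0.49·8.27338e-06 + 0.28·0.000970144 = 0.00709792.
P(III | observation) = 0.00027164 / 0.00709792 = 0.0382704.

0.038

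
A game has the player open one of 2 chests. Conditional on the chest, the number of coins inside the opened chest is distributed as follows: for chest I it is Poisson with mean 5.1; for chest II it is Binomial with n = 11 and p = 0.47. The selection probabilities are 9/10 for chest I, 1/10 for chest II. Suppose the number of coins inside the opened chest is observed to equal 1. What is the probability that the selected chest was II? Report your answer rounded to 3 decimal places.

Likelihoods P(X=1 | ·): I: 0.0310934; II: 0.00904168.
Posterior ∝ prior × likelihood. Numerator for II: 0.1·0.00904168 = 0.000904168.
Normalizing constant: 0.9·0.0310934 + 0.1·0.00904168 = 0.0288882.
P(II | observation) = 0.000904168 / 0.0288882 = 0.0312988.

0.031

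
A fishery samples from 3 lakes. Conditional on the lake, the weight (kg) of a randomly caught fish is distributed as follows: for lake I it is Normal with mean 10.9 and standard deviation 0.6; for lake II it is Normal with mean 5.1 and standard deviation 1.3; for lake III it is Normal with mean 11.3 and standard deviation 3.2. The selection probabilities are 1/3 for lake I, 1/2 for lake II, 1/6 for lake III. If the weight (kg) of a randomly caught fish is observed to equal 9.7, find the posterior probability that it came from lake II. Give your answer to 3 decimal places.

0.006

Likelihoods f(9.7 | ·): I: 0.0899849; II: 0.000586312; III: 0.11002.
Posterior ∝ prior × likelihood. Numerator for II: 0.5·0.000586312 = 0.000293156.
Normalizing constant: 0.333333·0.0899849 + 0.5·0.000586312 + 0.166667·0.11002 = 0.0486249.
P(II | observation) = 0.000293156 / 0.0486249 = 0.00602893.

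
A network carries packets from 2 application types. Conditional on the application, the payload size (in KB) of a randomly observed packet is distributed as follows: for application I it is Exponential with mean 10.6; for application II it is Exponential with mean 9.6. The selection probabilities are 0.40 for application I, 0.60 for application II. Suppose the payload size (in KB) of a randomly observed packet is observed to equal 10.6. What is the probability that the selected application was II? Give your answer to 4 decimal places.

Likelihoods f(10.6 | ·): I: 0.0347056; II: 0.0345299.
Posterior ∝ prior × likelihood. Numerator for II: 0.6·0.0345299 = 0.0207179.
Normalizing constant: 0.4·0.0347056 + 0.6·0.0345299 = 0.0346002.
P(II | observation) = 0.0207179 / 0.0346002 = 0.598781.

0.5988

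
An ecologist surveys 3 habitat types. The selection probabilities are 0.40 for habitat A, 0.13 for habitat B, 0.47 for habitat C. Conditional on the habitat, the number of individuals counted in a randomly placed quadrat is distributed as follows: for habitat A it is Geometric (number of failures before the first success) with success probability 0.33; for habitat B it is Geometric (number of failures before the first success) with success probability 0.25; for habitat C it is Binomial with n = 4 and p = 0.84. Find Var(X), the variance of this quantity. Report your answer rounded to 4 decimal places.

Per component, A: μ=2.0303, E[X²]=10.2746; B: μ=3, E[X²]=21; C: μ=3.36, E[X²]=11.8272.
E[X] = 0.4·2.0303 + 0.13·3 + 0.47·3.36 = 2.78132.
E[X²] = 0.4·10.2746 + 0.13·21 + 0.47·11.8272 = 12.3986.
Var(X) = E[X²] − (E[X])² = 12.3986 − 7.73575 = 4.66286.

4.6629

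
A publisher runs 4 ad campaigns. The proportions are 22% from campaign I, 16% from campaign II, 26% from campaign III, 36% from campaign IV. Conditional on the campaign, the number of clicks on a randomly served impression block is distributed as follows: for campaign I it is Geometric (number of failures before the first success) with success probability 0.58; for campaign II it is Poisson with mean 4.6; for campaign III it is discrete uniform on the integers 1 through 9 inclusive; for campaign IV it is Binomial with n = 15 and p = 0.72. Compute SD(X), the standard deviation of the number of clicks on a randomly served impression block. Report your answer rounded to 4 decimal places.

4.3379

Per component, I: μ=0.724138, E[X²]=1.77289; II: μ=4.6, E[X²]=25.76; III: μ=5, E[X²]=31.6667; IV: μ=10.8, E[X²]=119.664.
E[X] = 0.22·0.724138 + 0.16·4.6 + 0.26·5 + 0.36·10.8 = 6.08331.
E[X²] = 0.22·1.77289 + 0.16·25.76 + 0.26·31.6667 + 0.36·119.664 = 55.824.
Var(X) = E[X²] − (E[X])² = 55.824 − 37.0067 = 18.8173.
SD(X) = √18.8173 = 4.3379.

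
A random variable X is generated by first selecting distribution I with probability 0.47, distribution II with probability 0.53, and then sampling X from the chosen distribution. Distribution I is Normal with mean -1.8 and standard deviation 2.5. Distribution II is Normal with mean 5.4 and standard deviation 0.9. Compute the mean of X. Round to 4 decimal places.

2.0160

Component means — I: -1.8; II: 5.4.
E[X] = 0.47·-1.8 + 0.53·5.4 = 2.016.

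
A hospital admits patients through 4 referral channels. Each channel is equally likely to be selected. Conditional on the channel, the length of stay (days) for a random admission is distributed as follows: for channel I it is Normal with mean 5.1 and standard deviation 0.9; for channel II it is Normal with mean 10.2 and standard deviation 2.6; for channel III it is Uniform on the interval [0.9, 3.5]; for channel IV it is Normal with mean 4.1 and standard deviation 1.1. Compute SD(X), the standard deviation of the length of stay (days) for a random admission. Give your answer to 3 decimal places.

3.332

Per component, I: μ=5.1, E[X²]=26.82; II: μ=10.2, E[X²]=110.8; III: μ=2.2, E[X²]=5.40333; IV: μ=4.1, E[X²]=18.02.
E[X] = 0.25·5.1 + 0.25·10.2 + 0.25·2.2 + 0.25·4.1 = 5.4.
E[X²] = 0.25·26.82 + 0.25·110.8 + 0.25·5.40333 + 0.25·18.02 = 40.2608.
Var(X) = E[X²] − (E[X])² = 40.2608 − 29.16 = 11.1008.
SD(X) = √11.1008 = 3.33179.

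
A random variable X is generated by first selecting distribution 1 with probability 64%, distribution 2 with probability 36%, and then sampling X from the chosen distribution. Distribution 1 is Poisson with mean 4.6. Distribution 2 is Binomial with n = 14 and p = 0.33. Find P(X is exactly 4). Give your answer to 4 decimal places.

0.1979

Conditional on each component, P(X = 4): 1: 0.187528; 2: 0.21639.
By total probability, P(X = 4) = 0.64·0.187528 + 0.36·0.21639 = 0.197918.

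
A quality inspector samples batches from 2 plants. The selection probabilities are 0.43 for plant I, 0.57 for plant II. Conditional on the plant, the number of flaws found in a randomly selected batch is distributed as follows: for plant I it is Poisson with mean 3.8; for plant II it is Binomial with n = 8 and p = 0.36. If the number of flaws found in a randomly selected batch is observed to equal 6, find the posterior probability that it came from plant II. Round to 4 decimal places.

Likelihoods P(X=6 | ·): I: 0.0935513; II: 0.0249651.
Posterior ∝ prior × likelihood. Numerator for II: 0.57·0.0249651 = 0.0142301.
Normalizing constant: 0.43·0.0935513 + 0.57·0.0249651 = 0.0544572.
P(II | observation) = 0.0142301 / 0.0544572 = 0.261308.

0.2613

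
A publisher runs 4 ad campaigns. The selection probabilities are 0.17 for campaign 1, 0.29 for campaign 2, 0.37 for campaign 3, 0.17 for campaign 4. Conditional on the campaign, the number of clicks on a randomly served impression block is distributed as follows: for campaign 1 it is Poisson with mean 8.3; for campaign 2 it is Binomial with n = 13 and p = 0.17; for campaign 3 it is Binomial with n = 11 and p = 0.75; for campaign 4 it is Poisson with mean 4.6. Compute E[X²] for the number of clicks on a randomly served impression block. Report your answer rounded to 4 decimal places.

For each component E[X²] = Var + (mean)², giving 1: 77.19; 2: 6.7184; 3: 70.125; 4: 25.76.
Overall E[X²] = 0.17·77.19 + 0.29·6.7184 + 0.37·70.125 + 0.17·25.76 = 45.3961.

45.3961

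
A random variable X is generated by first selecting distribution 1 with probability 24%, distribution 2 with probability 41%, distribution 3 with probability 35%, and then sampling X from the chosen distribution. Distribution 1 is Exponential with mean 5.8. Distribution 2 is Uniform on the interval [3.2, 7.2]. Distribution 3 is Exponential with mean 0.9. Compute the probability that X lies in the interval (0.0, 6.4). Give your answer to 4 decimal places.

0.8381

Conditional on each component, P(0.0 < X < 6.4): 1: 0.668275; 2: 0.8; 3: 0.999184.
By total probability, P(0.0 < X < 6.4) = 0.24·0.668275 + 0.41·0.8 + 0.35·0.999184 = 0.8381.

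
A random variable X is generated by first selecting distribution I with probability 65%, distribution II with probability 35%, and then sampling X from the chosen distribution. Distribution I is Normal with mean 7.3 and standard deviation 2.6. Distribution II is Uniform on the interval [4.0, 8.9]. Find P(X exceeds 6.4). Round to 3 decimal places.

0.592

Conditional on each component, P(X > 6.4): I: 0.635386; II: 0.510204.
By total probability, P(X > 6.4) = 0.65·0.635386 + 0.35·0.510204 = 0.591573.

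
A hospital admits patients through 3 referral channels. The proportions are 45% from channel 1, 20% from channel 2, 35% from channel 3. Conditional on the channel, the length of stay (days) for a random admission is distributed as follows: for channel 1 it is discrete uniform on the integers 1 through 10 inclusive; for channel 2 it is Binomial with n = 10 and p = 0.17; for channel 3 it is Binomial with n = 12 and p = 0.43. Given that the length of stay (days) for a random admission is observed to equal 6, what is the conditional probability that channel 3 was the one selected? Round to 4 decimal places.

0.6065

Likelihoods P(X=6 | ·): 1: 0.1; 2: 0.00240561; 3: 0.200323.
Posterior ∝ prior × likelihood. Numerator for 3: 0.35·0.200323 = 0.0701132.
Normalizing constant: 0.45·0.1 + 0.2·0.00240561 + 0.35·0.200323 = 0.115594.
P(3 | observation) = 0.0701132 / 0.115594 = 0.606545.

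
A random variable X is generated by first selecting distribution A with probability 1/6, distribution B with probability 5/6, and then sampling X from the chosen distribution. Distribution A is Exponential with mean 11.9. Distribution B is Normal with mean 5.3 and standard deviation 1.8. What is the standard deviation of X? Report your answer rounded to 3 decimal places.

Per component, A: μ=11.9, E[X²]=283.22; B: μ=5.3, E[X²]=31.33.
E[X] = 0.166667·11.9 + 0.833333·5.3 = 6.4.
E[X²] = 0.166667·283.22 + 0.833333·31.33 = 73.3117.
Var(X) = E[X²] − (E[X])² = 73.3117 − 40.96 = 32.3517.
SD(X) = √32.3517 = 5.68785.

5.688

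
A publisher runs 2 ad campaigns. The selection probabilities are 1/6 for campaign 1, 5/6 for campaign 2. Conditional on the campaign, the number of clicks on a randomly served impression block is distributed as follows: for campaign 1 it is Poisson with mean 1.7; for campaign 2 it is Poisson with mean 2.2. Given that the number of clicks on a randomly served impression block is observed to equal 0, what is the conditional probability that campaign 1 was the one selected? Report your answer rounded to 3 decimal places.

Likelihoods P(X=0 | ·): 1: 0.182684; 2: 0.110803.
Posterior ∝ prior × likelihood. Numerator for 1: 0.166667·0.182684 = 0.0304473.
Normalizing constant: 0.166667·0.182684 + 0.833333·0.110803 = 0.122783.
P(1 | observation) = 0.0304473 / 0.122783 = 0.247976.

0.248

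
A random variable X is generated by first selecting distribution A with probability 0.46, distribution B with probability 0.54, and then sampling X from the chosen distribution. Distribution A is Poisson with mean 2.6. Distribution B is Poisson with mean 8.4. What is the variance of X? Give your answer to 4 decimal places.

Per component, A: μ=2.6, E[X²]=9.36; B: μ=8.4, E[X²]=78.96.
E[X] = 0.46·2.6 + 0.54·8.4 = 5.732.
E[X²] = 0.46·9.36 + 0.54·78.96 = 46.944.
Var(X) = E[X²] − (E[X])² = 46.944 − 32.8558 = 14.0882.

14.0882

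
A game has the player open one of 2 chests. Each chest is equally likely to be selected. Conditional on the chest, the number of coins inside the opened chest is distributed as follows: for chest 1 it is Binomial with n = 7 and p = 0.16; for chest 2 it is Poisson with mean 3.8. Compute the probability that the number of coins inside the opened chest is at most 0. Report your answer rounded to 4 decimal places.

Conditional on each chest, P(X ≤ 0): 1: 0.29509; 2: 0.0223708.
By total probability, P(X ≤ 0) = 0.5·0.29509 + 0.5·0.0223708 = 0.158731.

0.1587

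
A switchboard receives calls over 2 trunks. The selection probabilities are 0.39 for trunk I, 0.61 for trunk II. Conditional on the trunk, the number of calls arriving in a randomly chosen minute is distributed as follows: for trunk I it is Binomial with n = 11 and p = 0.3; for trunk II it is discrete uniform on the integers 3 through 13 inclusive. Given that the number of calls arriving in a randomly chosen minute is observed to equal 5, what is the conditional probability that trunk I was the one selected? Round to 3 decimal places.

Likelihoods P(X=5 | ·): I: 0.13208; II: 0.0909091.
Posterior ∝ prior × likelihood. Numerator for I: 0.39·0.13208 = 0.0515111.
Normalizing constant: 0.39·0.13208 + 0.61·0.0909091 = 0.106966.
P(I | observation) = 0.0515111 / 0.106966 = 0.481567.

0.482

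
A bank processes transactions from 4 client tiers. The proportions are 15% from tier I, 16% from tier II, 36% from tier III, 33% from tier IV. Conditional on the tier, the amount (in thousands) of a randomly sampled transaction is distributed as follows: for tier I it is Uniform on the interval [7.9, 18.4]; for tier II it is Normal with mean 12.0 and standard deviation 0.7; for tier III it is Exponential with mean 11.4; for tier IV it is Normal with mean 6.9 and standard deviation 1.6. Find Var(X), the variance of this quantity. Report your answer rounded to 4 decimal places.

Per component, I: μ=13.15, E[X²]=182.11; II: μ=12, E[X²]=144.49; III: μ=11.4, E[X²]=259.92; IV: μ=6.9, E[X²]=50.17.
E[X] = 0.15·13.15 + 0.16·12 + 0.36·11.4 + 0.33·6.9 = 10.2735.
E[X²] = 0.15·182.11 + 0.16·144.49 + 0.36·259.92 + 0.33·50.17 = 160.562.
Var(X) = E[X²] − (E[X])² = 160.562 − 105.545 = 55.0174.

55.0174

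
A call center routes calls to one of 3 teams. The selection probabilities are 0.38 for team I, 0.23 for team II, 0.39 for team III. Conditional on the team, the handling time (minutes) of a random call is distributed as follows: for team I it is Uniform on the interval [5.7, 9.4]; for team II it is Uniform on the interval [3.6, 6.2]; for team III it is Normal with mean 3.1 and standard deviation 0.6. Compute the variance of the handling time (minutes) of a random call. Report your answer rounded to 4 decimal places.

4.5426

Per component, I: μ=7.55, E[X²]=58.1433; II: μ=4.9, E[X²]=24.5733; III: μ=3.1, E[X²]=9.97.
E[X] = 0.38·7.55 + 0.23·4.9 + 0.39·3.1 = 5.205.
E[X²] = 0.38·58.1433 + 0.23·24.5733 + 0.39·9.97 = 31.6346.
Var(X) = E[X²] − (E[X])² = 31.6346 − 27.092 = 4.54261.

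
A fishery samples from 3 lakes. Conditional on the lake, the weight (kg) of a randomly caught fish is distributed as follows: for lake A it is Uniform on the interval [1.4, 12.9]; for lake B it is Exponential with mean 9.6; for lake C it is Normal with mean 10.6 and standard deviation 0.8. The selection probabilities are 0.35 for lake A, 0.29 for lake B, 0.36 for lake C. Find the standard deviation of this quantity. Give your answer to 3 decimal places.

5.747

Per component, A: μ=7.15, E[X²]=62.1433; B: μ=9.6, E[X²]=184.32; C: μ=10.6, E[X²]=113.
E[X] = 0.35·7.15 + 0.29·9.6 + 0.36·10.6 = 9.1025.
E[X²] = 0.35·62.1433 + 0.29·184.32 + 0.36·113 = 115.883.
Var(X) = E[X²] − (E[X])² = 115.883 − 82.8555 = 33.0275.
SD(X) = √33.0275 = 5.74695.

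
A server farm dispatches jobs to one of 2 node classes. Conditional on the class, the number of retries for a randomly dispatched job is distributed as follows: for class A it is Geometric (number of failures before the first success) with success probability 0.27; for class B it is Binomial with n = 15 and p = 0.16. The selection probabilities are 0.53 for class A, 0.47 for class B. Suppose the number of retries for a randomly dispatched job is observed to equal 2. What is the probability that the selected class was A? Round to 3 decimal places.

Likelihoods P(X=2 | ·): A: 0.143883; B: 0.278651.
Posterior ∝ prior × likelihood. Numerator for A: 0.53·0.143883 = 0.076258.
Normalizing constant: 0.53·0.143883 + 0.47·0.278651 = 0.207224.
P(A | observation) = 0.076258 / 0.207224 = 0.367998.

0.368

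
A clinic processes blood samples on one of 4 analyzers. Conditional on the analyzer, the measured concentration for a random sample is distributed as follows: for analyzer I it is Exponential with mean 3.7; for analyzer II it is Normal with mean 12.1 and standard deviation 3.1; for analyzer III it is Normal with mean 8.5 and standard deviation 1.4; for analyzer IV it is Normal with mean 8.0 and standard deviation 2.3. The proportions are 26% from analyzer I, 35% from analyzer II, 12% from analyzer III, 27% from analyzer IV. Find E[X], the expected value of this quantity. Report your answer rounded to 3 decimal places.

Component means — I: 3.7; II: 12.1; III: 8.5; IV: 8.
E[X] = 0.26·3.7 + 0.35·12.1 + 0.12·8.5 + 0.27·8 = 8.377.

8.377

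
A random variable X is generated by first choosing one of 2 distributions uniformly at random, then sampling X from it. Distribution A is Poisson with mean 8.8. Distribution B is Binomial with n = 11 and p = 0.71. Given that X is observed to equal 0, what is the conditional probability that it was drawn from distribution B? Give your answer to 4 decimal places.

Likelihoods P(X=0 | ·): A: 0.000150733; B: 1.22005e-06.
Posterior ∝ prior × likelihood. Numerator for B: 0.5·1.22005e-06 = 6.10025e-07.
Normalizing constant: 0.5·0.000150733 + 0.5·1.22005e-06 = 7.59766e-05.
P(B | observation) = 6.10025e-07 / 7.59766e-05 = 0.00802913.

0.0080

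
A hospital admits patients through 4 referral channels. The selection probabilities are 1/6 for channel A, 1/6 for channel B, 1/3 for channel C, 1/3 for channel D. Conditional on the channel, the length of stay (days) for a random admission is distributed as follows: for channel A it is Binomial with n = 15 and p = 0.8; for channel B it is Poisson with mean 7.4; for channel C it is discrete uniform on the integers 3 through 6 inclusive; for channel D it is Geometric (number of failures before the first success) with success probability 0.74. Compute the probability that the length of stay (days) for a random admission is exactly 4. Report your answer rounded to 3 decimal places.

0.097

Conditional on each channel, P(X = 4): A: 1.14504e-05; B: 0.0763724; C: 0.25; D: 0.00338162.
By total probability, P(X = 4) = 0.166667·1.14504e-05 + 0.166667·0.0763724 + 0.333333·0.25 + 0.333333·0.00338162 = 0.0971912.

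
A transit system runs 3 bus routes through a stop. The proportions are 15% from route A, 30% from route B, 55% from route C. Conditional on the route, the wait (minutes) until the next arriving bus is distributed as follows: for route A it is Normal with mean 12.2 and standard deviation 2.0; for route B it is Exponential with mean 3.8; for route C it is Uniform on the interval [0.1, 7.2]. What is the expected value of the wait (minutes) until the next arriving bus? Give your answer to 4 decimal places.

Component means — A: 12.2; B: 3.8; C: 3.65.
E[X] = 0.15·12.2 + 0.3·3.8 + 0.55·3.65 = 4.9775.

4.9775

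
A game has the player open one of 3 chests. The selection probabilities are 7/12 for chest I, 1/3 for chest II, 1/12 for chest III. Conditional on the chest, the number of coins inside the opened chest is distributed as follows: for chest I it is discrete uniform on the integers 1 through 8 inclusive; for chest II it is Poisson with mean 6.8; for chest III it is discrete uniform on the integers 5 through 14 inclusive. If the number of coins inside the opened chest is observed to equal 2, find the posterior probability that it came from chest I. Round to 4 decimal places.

0.8947

Likelihoods P(X=2 | ·): I: 0.125; II: 0.0257505; III: 0.
Posterior ∝ prior × likelihood. Numerator for I: 0.583333·0.125 = 0.0729167.
Normalizing constant: 0.583333·0.125 + 0.333333·0.0257505 + 0.0833333·0 = 0.0815002.
P(I | observation) = 0.0729167 / 0.0815002 = 0.894681.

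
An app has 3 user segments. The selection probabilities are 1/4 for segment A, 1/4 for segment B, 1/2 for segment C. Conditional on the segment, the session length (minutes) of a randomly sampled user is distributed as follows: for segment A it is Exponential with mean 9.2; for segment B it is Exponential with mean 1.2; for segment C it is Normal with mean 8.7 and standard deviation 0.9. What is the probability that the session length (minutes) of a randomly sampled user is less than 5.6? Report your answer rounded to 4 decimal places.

0.3618

Conditional on each segment, P(X < 5.6): A: 0.45594; B: 0.990596; C: 0.000286117.
By total probability, P(X < 5.6) = 0.25·0.45594 + 0.25·0.990596 + 0.5·0.000286117 = 0.361777.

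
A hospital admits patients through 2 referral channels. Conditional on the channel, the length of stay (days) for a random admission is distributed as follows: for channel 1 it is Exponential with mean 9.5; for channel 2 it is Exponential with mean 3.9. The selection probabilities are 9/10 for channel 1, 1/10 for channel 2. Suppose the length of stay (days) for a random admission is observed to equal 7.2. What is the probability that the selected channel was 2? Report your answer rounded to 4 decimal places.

Likelihoods f(7.2 | ·): 1: 0.0493318; 2: 0.0404726.
Posterior ∝ prior × likelihood. Numerator for 2: 0.1·0.0404726 = 0.00404726.
Normalizing constant: 0.9·0.0493318 + 0.1·0.0404726 = 0.0484459.
P(2 | observation) = 0.00404726 / 0.0484459 = 0.0835419.

0.0835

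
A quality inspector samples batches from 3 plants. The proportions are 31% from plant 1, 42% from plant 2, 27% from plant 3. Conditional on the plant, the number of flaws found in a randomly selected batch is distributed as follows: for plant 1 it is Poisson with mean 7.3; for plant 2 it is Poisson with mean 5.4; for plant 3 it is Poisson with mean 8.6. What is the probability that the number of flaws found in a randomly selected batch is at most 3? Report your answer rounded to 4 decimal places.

0.1181

Conditional on each plant, P(X ≤ 3): 1: 0.067406; 2: 0.213291; 3: 0.0280926.
By total probability, P(X ≤ 3) = 0.31·0.067406 + 0.42·0.213291 + 0.27·0.0280926 = 0.118063.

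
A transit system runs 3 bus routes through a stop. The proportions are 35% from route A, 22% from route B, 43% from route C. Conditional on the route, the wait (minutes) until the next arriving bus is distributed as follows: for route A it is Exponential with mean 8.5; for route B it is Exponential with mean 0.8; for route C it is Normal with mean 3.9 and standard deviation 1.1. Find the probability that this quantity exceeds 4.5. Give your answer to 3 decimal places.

0.333

Conditional on each route, P(X > 4.5): A: 0.588951; B: 0.00360656; C: 0.29272.
By total probability, P(X > 4.5) = 0.35·0.588951 + 0.22·0.00360656 + 0.43·0.29272 = 0.332796.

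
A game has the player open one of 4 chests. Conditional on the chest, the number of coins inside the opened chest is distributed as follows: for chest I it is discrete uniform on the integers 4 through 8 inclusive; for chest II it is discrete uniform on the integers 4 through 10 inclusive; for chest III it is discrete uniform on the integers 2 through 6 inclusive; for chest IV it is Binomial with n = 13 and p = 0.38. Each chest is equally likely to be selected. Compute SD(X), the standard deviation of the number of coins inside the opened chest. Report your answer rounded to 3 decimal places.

Per component, I: μ=6, E[X²]=38; II: μ=7, E[X²]=53; III: μ=4, E[X²]=18; IV: μ=4.94, E[X²]=27.4664.
E[X] = 0.25·6 + 0.25·7 + 0.25·4 + 0.25·4.94 = 5.485.
E[X²] = 0.25·38 + 0.25·53 + 0.25·18 + 0.25·27.4664 = 34.1166.
Var(X) = E[X²] − (E[X])² = 34.1166 − 30.0852 = 4.03137.
SD(X) = √4.03137 = 2.00783.

2.008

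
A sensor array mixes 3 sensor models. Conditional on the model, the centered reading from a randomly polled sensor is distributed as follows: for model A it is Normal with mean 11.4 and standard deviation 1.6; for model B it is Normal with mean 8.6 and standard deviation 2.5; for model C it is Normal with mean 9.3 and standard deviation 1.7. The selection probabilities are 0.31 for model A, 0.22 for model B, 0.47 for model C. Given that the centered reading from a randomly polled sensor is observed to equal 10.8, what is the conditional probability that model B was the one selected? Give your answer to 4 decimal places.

Likelihoods f(10.8 | ·): A: 0.232409; B: 0.108346; C: 0.159002.
Posterior ∝ prior × likelihood. Numerator for B: 0.22·0.108346 = 0.023836.
Normalizing constant: 0.31·0.232409 + 0.22·0.108346 + 0.47·0.159002 = 0.170614.
P(B | observation) = 0.023836 / 0.170614 = 0.139708.

0.1397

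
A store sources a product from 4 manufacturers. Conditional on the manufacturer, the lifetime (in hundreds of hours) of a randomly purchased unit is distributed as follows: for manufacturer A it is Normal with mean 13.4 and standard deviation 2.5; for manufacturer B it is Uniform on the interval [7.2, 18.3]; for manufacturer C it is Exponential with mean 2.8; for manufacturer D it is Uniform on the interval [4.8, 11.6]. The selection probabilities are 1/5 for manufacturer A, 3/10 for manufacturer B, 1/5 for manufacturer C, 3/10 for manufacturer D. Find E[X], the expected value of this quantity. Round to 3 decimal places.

Component means — A: 13.4; B: 12.75; C: 2.8; D: 8.2.
E[X] = 0.2·13.4 + 0.3·12.75 + 0.2·2.8 + 0.3·8.2 = 9.525.

9.525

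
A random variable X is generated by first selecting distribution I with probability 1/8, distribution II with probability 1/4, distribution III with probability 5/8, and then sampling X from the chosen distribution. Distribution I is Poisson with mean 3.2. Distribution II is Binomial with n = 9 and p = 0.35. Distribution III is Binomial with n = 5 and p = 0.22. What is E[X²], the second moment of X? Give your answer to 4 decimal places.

For each component E[X²] = Var + (mean)², giving I: 13.44; II: 11.97; III: 2.068.
Overall E[X²] = 0.125·13.44 + 0.25·11.97 + 0.625·2.068 = 5.965.

5.9650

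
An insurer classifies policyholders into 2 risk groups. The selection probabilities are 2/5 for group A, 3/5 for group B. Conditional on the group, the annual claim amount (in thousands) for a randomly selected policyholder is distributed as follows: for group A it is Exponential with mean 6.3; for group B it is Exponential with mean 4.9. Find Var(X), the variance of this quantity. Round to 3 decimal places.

30.752

Per component, A: μ=6.3, E[X²]=79.38; B: μ=4.9, E[X²]=48.02.
E[X] = 0.4·6.3 + 0.6·4.9 = 5.46.
E[X²] = 0.4·79.38 + 0.6·48.02 = 60.564.
Var(X) = E[X²] − (E[X])² = 60.564 − 29.8116 = 30.7524.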